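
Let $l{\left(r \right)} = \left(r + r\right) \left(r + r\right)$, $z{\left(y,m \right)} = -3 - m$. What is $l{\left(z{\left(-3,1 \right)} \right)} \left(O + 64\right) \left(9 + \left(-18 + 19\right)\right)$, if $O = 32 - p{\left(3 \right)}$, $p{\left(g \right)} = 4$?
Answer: $58880$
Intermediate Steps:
$l{\left(r \right)} = 4 r^{2}$ ($l{\left(r \right)} = 2 r 2 r = 4 r^{2}$)
$O = 28$ ($O = 32 - 4 = 28$)
$l{\left(z{\left(-3,1 \right)} \right)} \left(O + 64\right) \left(9 + \left(-18 + 19\right)\right) = 4 \left(-3 - 1\right)^{2} \left(28 + 64\right) \left(9 + \left(-18 + 19\right)\right) = 4 \left(-3 - 1\right)^{2} \cdot 92 \left(9 + 1\right) = 4 \left(-4\right)^{2} \cdot 92 \cdot 10 = 4 \cdot 16 \cdot 920 = 64 \cdot 920 = 58880$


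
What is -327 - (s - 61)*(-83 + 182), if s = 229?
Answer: -16959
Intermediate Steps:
-327 - (s - 61)*(-83 + 182) = -327 - (229 - 61)*(-83 + 182) = -327 - 168*99 = -327 - 1*16632 = -327 - 16632 = -16959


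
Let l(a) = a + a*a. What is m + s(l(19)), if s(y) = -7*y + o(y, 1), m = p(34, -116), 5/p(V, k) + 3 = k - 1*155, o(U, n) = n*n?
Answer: -728571/274 ≈ -2659.0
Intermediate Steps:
o(U, n) = n²
p(V, k) = 5/(-158 + k) (p(V, k) = 5/(-3 + (k - 1*155)) = 5/(-3 + (k - 155)) = 5/(-3 + (-155 + k)) = 5/(-158 + k))
m = -5/274 (m = 5/(-158 - 116) = 5/(-274) = 5*(-1/274) = -5/274 ≈ -0.018248)
l(a) = a + a²
s(y) = 1 - 7*y (s(y) = -7*y + 1² = -7*y + 1 = 1 - 7*y)
m + s(l(19)) = -5/274 + (1 - 133*(1 + 19)) = -5/274 + (1 - 133*20) = -5/274 + (1 - 7*380) = -5/274 + (1 - 2660) = -5/274 - 2659 = -728571/274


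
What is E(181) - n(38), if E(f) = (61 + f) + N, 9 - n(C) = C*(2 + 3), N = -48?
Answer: 375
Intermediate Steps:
n(C) = 9 - 5*C (n(C) = 9 - C*(2 + 3) = 9 - C*5 = 9 - 5*C)
E(f) = 13 + f (E(f) = (61 + f) - 48 = 13 + f)
E(181) - n(38) = (13 + 181) - (9 - 5*38) = 194 - (9 - 190) = 194 - 1*(-181) = 194 + 181 = 375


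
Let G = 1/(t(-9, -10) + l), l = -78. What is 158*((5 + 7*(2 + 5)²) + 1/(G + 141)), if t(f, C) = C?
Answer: 682200392/12407 ≈ 54985.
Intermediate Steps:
G = -1/88 (G = 1/(-10 - 78) = 1/(-88) = -1/88 ≈ -0.011364)
158*((5 + 7*(2 + 5)²) + 1/(G + 141)) = 158*((5 + 7*(2 + 5)²) + 1/(-1/88 + 141)) = 158*((5 + 7*7²) + 1/(12407/88)) = 158*((5 + 7*49) + 88/12407) = 158*((5 + 343) + 88/12407) = 158*(348 + 88/12407) = 158*(4317724/12407) = 682200392/12407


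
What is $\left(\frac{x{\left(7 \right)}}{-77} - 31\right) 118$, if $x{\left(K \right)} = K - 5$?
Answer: $- \frac{281902}{77} \approx -3661.1$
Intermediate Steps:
$x{\left(K \right)} = -5 + K$ ($x{\left(K \right)} = K - 5 = -5 + K$)
$\left(\frac{x{\left(7 \right)}}{-77} - 31\right) 118 = \left(\frac{-5 + 7}{-77} - 31\right) 118 = \left(2 \left(- \frac{1}{77}\right) - 31\right) 118 = \left(- \frac{2}{77} - 31\right) 118 = \left(- \frac{2389}{77}\right) 118 = - \frac{281902}{77}$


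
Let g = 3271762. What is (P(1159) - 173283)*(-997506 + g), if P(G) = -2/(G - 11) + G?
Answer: -112347310543656/287 ≈ -3.9145e+11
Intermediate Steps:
P(G) = G - 2/(-11 + G) (P(G) = -2/(-11 + G) + G = G - 2/(-11 + G))
(P(1159) - 173283)*(-997506 + g) = ((-2 + 1159² - 11*1159)/(-11 + 1159) - 173283)*(-997506 + 3271762) = ((-2 + 1343281 - 12749)/1148 - 173283)*2274256 = ((1/1148)*1330530 - 173283)*2274256 = (665265/574 - 173283)*2274256 = -98799177/574*2274256 = -112347310543656/287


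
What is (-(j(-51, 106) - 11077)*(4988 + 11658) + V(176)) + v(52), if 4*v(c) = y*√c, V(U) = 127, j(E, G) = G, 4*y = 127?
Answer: 182623393 + 127*√13/8 ≈ 1.8262e+8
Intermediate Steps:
y = 127/4 (y = (¼)*127 = 127/4 ≈ 31.750)
v(c) = 127*√c/16 (v(c) = (127*√c/4)/4 = 127*√c/16)
(-(j(-51, 106) - 11077)*(4988 + 11658) + V(176)) + v(52) = (-(106 - 11077)*(4988 + 11658) + 127) + 127*√52/16 = (-(-10971)*16646 + 127) + 127*(2*√13)/16 = (-1*(-182623266) + 127) + 127*√13/8 = (182623266 + 127) + 127*√13/8 = 182623393 + 127*√13/8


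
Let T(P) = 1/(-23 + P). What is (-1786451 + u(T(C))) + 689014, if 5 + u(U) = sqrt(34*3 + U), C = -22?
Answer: -1097442 + sqrt(22945)/15 ≈ -1.0974e+6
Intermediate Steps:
u(U) = -5 + sqrt(102 + U) (u(U) = -5 + sqrt(34*3 + U) = -5 + sqrt(102 + U))
(-1786451 + u(T(C))) + 689014 = (-1786451 + (-5 + sqrt(102 + 1/(-23 - 22)))) + 689014 = (-1786451 + (-5 + sqrt(102 + 1/(-45)))) + 689014 = (-1786451 + (-5 + sqrt(102 - 1/45))) + 689014 = (-1786451 + (-5 + sqrt(4589/45))) + 689014 = (-1786451 + (-5 + sqrt(22945)/15)) + 689014 = (-1786456 + sqrt(22945)/15) + 689014 = -1097442 + sqrt(22945)/15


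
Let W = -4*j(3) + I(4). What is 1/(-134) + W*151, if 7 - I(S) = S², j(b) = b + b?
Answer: -667723/134 ≈ -4983.0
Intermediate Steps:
j(b) = 2*b
I(S) = 7 - S²
W = -33 (W = -8*3 + (7 - 1*4²) = -4*6 + (7 - 1*16) = -24 + (7 - 16) = -24 - 9 = -33)
1/(-134) + W*151 = 1/(-134) - 33*151 = -1/134 - 4983 = -667723/134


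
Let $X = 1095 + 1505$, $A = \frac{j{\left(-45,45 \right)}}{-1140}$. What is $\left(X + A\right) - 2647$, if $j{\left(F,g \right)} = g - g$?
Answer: $-47$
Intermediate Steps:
$j{\left(F,g \right)} = 0$
$A = 0$ ($A = \frac{0}{-1140} = 0 \left(- \frac{1}{1140}\right) = 0$)
$X = 2600$
$\left(X + A\right) - 2647 = \left(2600 + 0\right) - 2647 = 2600 - 2647 = -47$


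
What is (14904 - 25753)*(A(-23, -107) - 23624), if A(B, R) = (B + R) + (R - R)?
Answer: 257707146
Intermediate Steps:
A(B, R) = B + R (A(B, R) = (B + R) + 0 = B + R)
(14904 - 25753)*(A(-23, -107) - 23624) = (14904 - 25753)*((-23 - 107) - 23624) = -10849*(-130 - 23624) = -10849*(-23754) = 257707146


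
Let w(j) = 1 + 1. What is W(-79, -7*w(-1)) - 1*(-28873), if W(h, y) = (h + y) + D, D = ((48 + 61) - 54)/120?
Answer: 690731/24 ≈ 28780.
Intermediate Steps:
w(j) = 2
D = 11/24 (D = (109 - 54)*(1/120) = 55*(1/120) = 11/24 ≈ 0.45833)
W(h, y) = 11/24 + h + y (W(h, y) = (h + y) + 11/24 = 11/24 + h + y)
W(-79, -7*w(-1)) - 1*(-28873) = (11/24 - 79 - 7*2) - 1*(-28873) = (11/24 - 79 - 14) + 28873 = -2221/24 + 28873 = 690731/24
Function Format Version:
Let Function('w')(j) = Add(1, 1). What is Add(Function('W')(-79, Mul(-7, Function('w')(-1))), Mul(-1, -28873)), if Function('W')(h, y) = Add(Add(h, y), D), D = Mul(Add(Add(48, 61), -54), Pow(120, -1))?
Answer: Rational(690731, 24) ≈ 28780.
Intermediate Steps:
Function('w')(j) = 2
D = Rational(11, 24) (D = Mul(Add(109, -54), Rational(1, 120)) = Mul(55, Rational(1, 120)) = Rational(11, 24) ≈ 0.45833)
Function('W')(h, y) = Add(Rational(11, 24), h, y) (Function('W')(h, y) = Add(Add(h, y), Rational(11, 24)) = Add(Rational(11, 24), h, y))
Add(Function('W')(-79, Mul(-7, Function('w')(-1))), Mul(-1, -28873)) = Add(Add(Rational(11, 24), -79, Mul(-7, 2)), Mul(-1, -28873)) = Add(Add(Rational(11, 24), -79, -14), 28873) = Add(Rational(-2221, 24), 28873) = Rational(690731, 24)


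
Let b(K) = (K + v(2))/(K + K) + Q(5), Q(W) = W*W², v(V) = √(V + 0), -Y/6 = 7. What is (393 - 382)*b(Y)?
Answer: 2761/2 - 11*√2/84 ≈ 1380.3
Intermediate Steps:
Y = -42 (Y = -6*7 = -42)
v(V) = √V
Q(W) = W³
b(K) = 125 + (K + √2)/(2*K) (b(K) = (K + √2)/(K + K) + 5³ = (K + √2)/((2*K)) + 125 = (K + √2)*(1/(2*K)) + 125 = (K + √2)/(2*K) + 125 = 125 + (K + √2)/(2*K))
(393 - 382)*b(Y) = (393 - 382)*((½)*(√2 + 251*(-42))/(-42)) = 11*((½)*(-1/42)*(√2 - 10542)) = 11*((½)*(-1/42)*(-10542 + √2)) = 11*(251/2 - √2/84) = 2761/2 - 11*√2/84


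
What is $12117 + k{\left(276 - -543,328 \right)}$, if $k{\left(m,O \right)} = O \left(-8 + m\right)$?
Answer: $278125$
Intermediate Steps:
$12117 + k{\left(276 - -543,328 \right)} = 12117 + 328 \left(-8 + \left(276 - -543\right)\right) = 12117 + 328 \left(-8 + \left(276 + 543\right)\right) = 12117 + 328 \left(-8 + 819\right) = 12117 + 328 \cdot 811 = 12117 + 266008 = 278125$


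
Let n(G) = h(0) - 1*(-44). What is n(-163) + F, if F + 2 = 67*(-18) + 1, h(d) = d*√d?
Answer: -1163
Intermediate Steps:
h(d) = d^(3/2)
n(G) = 44 (n(G) = 0^(3/2) - 1*(-44) = 0 + 44 = 44)
F = -1207 (F = -2 + (67*(-18) + 1) = -2 + (-1206 + 1) = -2 - 1205 = -1207)
n(-163) + F = 44 - 1207 = -1163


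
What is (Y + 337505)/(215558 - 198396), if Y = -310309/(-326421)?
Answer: 55084514957/2801018601 ≈ 19.666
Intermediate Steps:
Y = 310309/326421 (Y = -310309*(-1/326421) = 310309/326421 ≈ 0.95064)
(Y + 337505)/(215558 - 198396) = (310309/326421 + 337505)/(215558 - 198396) = (110169029914/326421)/17162 = (110169029914/326421)*(1/17162) = 55084514957/2801018601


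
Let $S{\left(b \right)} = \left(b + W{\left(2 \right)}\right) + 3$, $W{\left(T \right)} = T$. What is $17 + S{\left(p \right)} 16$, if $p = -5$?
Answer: $17$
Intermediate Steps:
$S{\left(b \right)} = 5 + b$ ($S{\left(b \right)} = \left(b + 2\right) + 3 = \left(2 + b\right) + 3 = 5 + b$)
$17 + S{\left(p \right)} 16 = 17 + \left(5 - 5\right) 16 = 17 + 0 \cdot 16 = 17 + 0 = 17$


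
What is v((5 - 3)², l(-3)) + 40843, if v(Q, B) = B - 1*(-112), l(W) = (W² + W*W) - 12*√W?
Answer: 40973 - 12*I*√3 ≈ 40973.0 - 20.785*I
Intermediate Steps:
l(W) = -12*√W + 2*W² (l(W) = (W² + W²) - 12*√W = 2*W² - 12*√W = -12*√W + 2*W²)
v(Q, B) = 112 + B (v(Q, B) = B + 112 = 112 + B)
v((5 - 3)², l(-3)) + 40843 = (112 + (-12*I*√3 + 2*(-3)²)) + 40843 = (112 + (-12*I*√3 + 2*9)) + 40843 = (112 + (-12*I*√3 + 18)) + 40843 = (112 + (18 - 12*I*√3)) + 40843 = (130 - 12*I*√3) + 40843 = 40973 - 12*I*√3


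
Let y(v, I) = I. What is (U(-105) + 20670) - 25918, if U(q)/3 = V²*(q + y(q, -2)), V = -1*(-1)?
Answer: -5569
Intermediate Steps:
V = 1
U(q) = -6 + 3*q (U(q) = 3*(1²*(q - 2)) = 3*(1*(-2 + q)) = 3*(-2 + q) = -6 + 3*q)
(U(-105) + 20670) - 25918 = ((-6 + 3*(-105)) + 20670) - 25918 = ((-6 - 315) + 20670) - 25918 = (-321 + 20670) - 25918 = 20349 - 25918 = -5569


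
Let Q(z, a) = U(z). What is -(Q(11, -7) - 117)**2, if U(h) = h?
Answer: -11236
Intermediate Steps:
Q(z, a) = z
-(Q(11, -7) - 117)**2 = -(11 - 117)**2 = -1*(-106)**2 = -1*11236 = -11236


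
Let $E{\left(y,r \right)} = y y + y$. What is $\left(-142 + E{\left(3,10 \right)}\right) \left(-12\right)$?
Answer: $1560$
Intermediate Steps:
$E{\left(y,r \right)} = y + y^{2}$ ($E{\left(y,r \right)} = y^{2} + y = y + y^{2}$)
$\left(-142 + E{\left(3,10 \right)}\right) \left(-12\right) = \left(-142 + 3 \left(1 + 3\right)\right) \left(-12\right) = \left(-142 + 3 \cdot 4\right) \left(-12\right) = \left(-142 + 12\right) \left(-12\right) = \left(-130\right) \left(-12\right) = 1560$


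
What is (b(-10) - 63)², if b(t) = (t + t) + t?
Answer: 8649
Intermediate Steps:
b(t) = 3*t (b(t) = 2*t + t = 3*t)
(b(-10) - 63)² = (3*(-10) - 63)² = (-30 - 63)² = (-93)² = 8649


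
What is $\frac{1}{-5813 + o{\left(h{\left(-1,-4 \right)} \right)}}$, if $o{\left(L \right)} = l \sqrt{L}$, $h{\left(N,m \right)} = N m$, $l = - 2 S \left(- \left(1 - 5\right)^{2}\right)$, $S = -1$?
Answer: $- \frac{1}{5877} \approx -0.00017015$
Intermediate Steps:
$l = -32$ ($l = \left(-2\right) \left(-1\right) \left(- \left(1 - 5\right)^{2}\right) = 2 \left(- \left(-4\right)^{2}\right) = 2 \left(\left(-1\right) 16\right) = 2 \left(-16\right) = -32$)
$o{\left(L \right)} = - 32 \sqrt{L}$
$\frac{1}{-5813 + o{\left(h{\left(-1,-4 \right)} \right)}} = \frac{1}{-5813 - 32 \sqrt{\left(-1\right) \left(-4\right)}} = \frac{1}{-5813 - 32 \sqrt{4}} = \frac{1}{-5813 - 64} = \frac{1}{-5877} = - \frac{1}{5877}$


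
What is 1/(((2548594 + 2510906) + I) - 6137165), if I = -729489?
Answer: -1/1807154 ≈ -5.5336e-7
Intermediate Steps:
1/(((2548594 + 2510906) + I) - 6137165) = 1/(((2548594 + 2510906) - 729489) - 6137165) = 1/((5059500 - 729489) - 6137165) = 1/(4330011 - 6137165) = 1/(-1807154) = -1/1807154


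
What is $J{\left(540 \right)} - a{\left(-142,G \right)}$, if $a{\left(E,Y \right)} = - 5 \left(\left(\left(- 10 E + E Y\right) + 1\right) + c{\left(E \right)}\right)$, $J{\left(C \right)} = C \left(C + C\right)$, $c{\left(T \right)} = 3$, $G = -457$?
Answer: $914790$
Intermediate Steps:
$J{\left(C \right)} = 2 C^{2}$ ($J{\left(C \right)} = C 2 C = 2 C^{2}$)
$a{\left(E,Y \right)} = -20 + 50 E - 5 E Y$ ($a{\left(E,Y \right)} = - 5 \left(\left(\left(- 10 E + E Y\right) + 1\right) + 3\right) = - 5 \left(\left(1 - 10 E + E Y\right) + 3\right) = - 5 \left(4 - 10 E + E Y\right) = -20 + 50 E - 5 E Y$)
$J{\left(540 \right)} - a{\left(-142,G \right)} = 2 \cdot 540^{2} - \left(-20 + 50 \left(-142\right) - \left(-710\right) \left(-457\right)\right) = 2 \cdot 291600 - \left(-20 - 7100 - 324470\right) = 583200 - -331590 = 583200 + 331590 = 914790$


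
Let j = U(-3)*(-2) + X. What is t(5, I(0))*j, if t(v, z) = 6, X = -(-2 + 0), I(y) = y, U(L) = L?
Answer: 48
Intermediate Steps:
X = 2 (X = -1*(-2) = 2)
j = 8 (j = -3*(-2) + 2 = 6 + 2 = 8)
t(5, I(0))*j = 6*8 = 48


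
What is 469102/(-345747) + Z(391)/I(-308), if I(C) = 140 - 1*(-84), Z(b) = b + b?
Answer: 82647653/38723664 ≈ 2.1343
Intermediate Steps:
Z(b) = 2*b
I(C) = 224 (I(C) = 140 + 84 = 224)
469102/(-345747) + Z(391)/I(-308) = 469102/(-345747) + (2*391)/224 = 469102*(-1/345747) + 782*(1/224) = -469102/345747 + 391/112 = 82647653/38723664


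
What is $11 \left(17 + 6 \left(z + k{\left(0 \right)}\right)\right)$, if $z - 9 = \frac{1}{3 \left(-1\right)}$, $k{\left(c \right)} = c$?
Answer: $759$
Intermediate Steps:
$z = \frac{26}{3}$ ($z = 9 + \frac{1}{3 \left(-1\right)} = 9 + \frac{1}{-3} = 9 - \frac{1}{3} = \frac{26}{3} \approx 8.6667$)
$11 \left(17 + 6 \left(z + k{\left(0 \right)}\right)\right) = 11 \left(17 + 6 \left(\frac{26}{3} + 0\right)\right) = 11 \left(17 + 6 \cdot \frac{26}{3}\right) = 11 \left(17 + 52\right) = 11 \cdot 69 = 759$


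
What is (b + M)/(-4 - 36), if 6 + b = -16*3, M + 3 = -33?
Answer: 9/4 ≈ 2.2500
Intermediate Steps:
M = -36 (M = -3 - 33 = -36)
b = -54 (b = -6 - 16*3 = -6 - 48 = -54)
(b + M)/(-4 - 36) = (-54 - 36)/(-4 - 36) = -90/(-40) = -90*(-1/40) = 9/4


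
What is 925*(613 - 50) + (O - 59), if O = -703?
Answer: 520013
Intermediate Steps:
925*(613 - 50) + (O - 59) = 925*(613 - 50) + (-703 - 59) = 925*563 - 762 = 520775 - 762 = 520013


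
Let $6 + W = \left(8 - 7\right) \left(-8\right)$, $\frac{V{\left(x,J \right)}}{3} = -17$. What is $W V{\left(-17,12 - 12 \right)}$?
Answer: $714$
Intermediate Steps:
$V{\left(x,J \right)} = -51$ ($V{\left(x,J \right)} = 3 \left(-17\right) = -51$)
$W = -14$ ($W = -6 + \left(8 - 7\right) \left(-8\right) = -6 + 1 \left(-8\right) = -6 - 8 = -14$)
$W V{\left(-17,12 - 12 \right)} = \left(-14\right) \left(-51\right) = 714$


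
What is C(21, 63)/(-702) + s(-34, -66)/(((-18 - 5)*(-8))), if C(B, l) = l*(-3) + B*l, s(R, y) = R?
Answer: -2153/1196 ≈ -1.8002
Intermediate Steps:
C(B, l) = -3*l + B*l
C(21, 63)/(-702) + s(-34, -66)/(((-18 - 5)*(-8))) = (63*(-3 + 21))/(-702) - 34*(-1/(8*(-18 - 5))) = (63*18)*(-1/702) - 34/((-23*(-8))) = 1134*(-1/702) - 34/184 = -21/13 - 34*1/184 = -21/13 - 17/92 = -2153/1196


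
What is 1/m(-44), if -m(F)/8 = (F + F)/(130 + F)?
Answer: 43/352 ≈ 0.12216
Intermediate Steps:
m(F) = -16*F/(130 + F) (m(F) = -8*(F + F)/(130 + F) = -8*2*F/(130 + F) = -16*F/(130 + F))
1/m(-44) = 1/(-16*(-44)/(130 - 44)) = 1/(-16*(-44)/86) = 1/(-16*(-44)*1/86) = 1/(352/43) = 43/352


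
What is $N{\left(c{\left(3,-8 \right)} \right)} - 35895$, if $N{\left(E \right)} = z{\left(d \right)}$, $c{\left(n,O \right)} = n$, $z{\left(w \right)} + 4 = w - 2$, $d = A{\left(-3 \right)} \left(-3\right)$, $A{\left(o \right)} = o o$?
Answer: $-35928$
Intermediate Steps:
$A{\left(o \right)} = o^{2}$
$d = -27$ ($d = \left(-3\right)^{2} \left(-3\right) = 9 \left(-3\right) = -27$)
$z{\left(w \right)} = -6 + w$ ($z{\left(w \right)} = -4 + \left(w - 2\right) = -4 + \left(-2 + w\right) = -6 + w$)
$N{\left(E \right)} = -33$ ($N{\left(E \right)} = -6 - 27 = -33$)
$N{\left(c{\left(3,-8 \right)} \right)} - 35895 = -33 - 35895 = -35928$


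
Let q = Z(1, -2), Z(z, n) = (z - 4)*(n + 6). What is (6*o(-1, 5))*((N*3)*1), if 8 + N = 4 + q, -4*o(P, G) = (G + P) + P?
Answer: 216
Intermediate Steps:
Z(z, n) = (-4 + z)*(6 + n)
q = -12 (q = -24 - 4*(-2) + 6*1 - 2*1 = -24 + 8 + 6 - 2 = -12)
o(P, G) = -P/2 - G/4 (o(P, G) = -((G + P) + P)/4 = -(G + 2*P)/4 = -P/2 - G/4)
N = -16 (N = -8 + (4 - 12) = -8 - 8 = -16)
(6*o(-1, 5))*((N*3)*1) = (6*(-½*(-1) - ¼*5))*(-16*3*1) = (6*(½ - 5/4))*(-48*1) = (6*(-¾))*(-48) = -9/2*(-48) = 216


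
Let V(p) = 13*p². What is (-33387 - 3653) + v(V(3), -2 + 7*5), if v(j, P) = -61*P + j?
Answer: -38936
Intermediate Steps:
v(j, P) = j - 61*P
(-33387 - 3653) + v(V(3), -2 + 7*5) = (-33387 - 3653) + (13*3² - 61*(-2 + 7*5)) = -37040 + (13*9 - 61*(-2 + 35)) = -37040 + (117 - 61*33) = -37040 + (117 - 2013) = -37040 - 1896 = -38936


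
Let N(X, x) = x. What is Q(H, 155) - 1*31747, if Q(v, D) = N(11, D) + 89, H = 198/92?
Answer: -31503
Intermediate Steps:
H = 99/46 (H = 198*(1/92) = 99/46 ≈ 2.1522)
Q(v, D) = 89 + D (Q(v, D) = D + 89 = 89 + D)
Q(H, 155) - 1*31747 = (89 + 155) - 1*31747 = 244 - 31747 = -31503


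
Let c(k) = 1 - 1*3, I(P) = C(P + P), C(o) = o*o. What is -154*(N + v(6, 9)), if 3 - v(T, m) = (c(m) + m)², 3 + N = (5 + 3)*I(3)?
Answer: -36806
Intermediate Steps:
C(o) = o²
I(P) = 4*P² (I(P) = (P + P)² = (2*P)² = 4*P²)
c(k) = -2 (c(k) = 1 - 3 = -2)
N = 285 (N = -3 + (5 + 3)*(4*3²) = -3 + 8*(4*9) = -3 + 8*36 = -3 + 288 = 285)
v(T, m) = 3 - (-2 + m)²
-154*(N + v(6, 9)) = -154*(285 + (3 - (-2 + 9)²)) = -154*(285 + (3 - 1*7²)) = -154*(285 + (3 - 1*49)) = -154*(285 + (3 - 49)) = -154*(285 - 46) = -154*239 = -36806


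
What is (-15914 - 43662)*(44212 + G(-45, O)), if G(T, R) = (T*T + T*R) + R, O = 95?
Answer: -2505587832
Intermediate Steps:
G(T, R) = R + T**2 + R*T (G(T, R) = (T**2 + R*T) + R = R + T**2 + R*T)
(-15914 - 43662)*(44212 + G(-45, O)) = (-15914 - 43662)*(44212 + (95 + (-45)**2 + 95*(-45))) = -59576*(44212 + (95 + 2025 - 4275)) = -59576*(44212 - 2155) = -59576*42057 = -2505587832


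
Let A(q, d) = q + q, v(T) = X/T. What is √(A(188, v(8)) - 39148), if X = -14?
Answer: 6*I*√1077 ≈ 196.91*I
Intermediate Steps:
v(T) = -14/T
A(q, d) = 2*q
√(A(188, v(8)) - 39148) = √(2*188 - 39148) = √(376 - 39148) = √(-38772) = 6*I*√1077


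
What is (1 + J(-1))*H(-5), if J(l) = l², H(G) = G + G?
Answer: -20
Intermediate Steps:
H(G) = 2*G
(1 + J(-1))*H(-5) = (1 + (-1)²)*(2*(-5)) = (1 + 1)*(-10) = 2*(-10) = -20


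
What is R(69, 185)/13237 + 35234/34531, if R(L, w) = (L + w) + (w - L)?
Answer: 68452704/65298121 ≈ 1.0483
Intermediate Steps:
R(L, w) = 2*w
R(69, 185)/13237 + 35234/34531 = (2*185)/13237 + 35234/34531 = 370*(1/13237) + 35234*(1/34531) = 370/13237 + 35234/34531 = 68452704/65298121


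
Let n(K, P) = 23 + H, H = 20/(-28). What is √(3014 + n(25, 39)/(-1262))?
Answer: 2*√14700615230/4417 ≈ 54.900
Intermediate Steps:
H = -5/7 (H = 20*(-1/28) = -5/7 ≈ -0.71429)
n(K, P) = 156/7 (n(K, P) = 23 - 5/7 = 156/7)
√(3014 + n(25, 39)/(-1262)) = √(3014 + (156/7)/(-1262)) = √(3014 + (156/7)*(-1/1262)) = √(3014 - 78/4417) = √(13312760/4417) = 2*√14700615230/4417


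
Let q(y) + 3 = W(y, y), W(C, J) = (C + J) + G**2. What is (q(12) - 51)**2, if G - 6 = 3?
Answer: 2601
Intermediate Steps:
G = 9 (G = 6 + 3 = 9)
W(C, J) = 81 + C + J (W(C, J) = (C + J) + 9**2 = (C + J) + 81 = 81 + C + J)
q(y) = 78 + 2*y (q(y) = -3 + (81 + y + y) = -3 + (81 + 2*y) = 78 + 2*y)
(q(12) - 51)**2 = ((78 + 2*12) - 51)**2 = ((78 + 24) - 51)**2 = (102 - 51)**2 = 51**2 = 2601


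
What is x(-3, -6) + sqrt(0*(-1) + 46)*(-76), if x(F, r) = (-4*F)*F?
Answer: -36 - 76*sqrt(46) ≈ -551.46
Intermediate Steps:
x(F, r) = -4*F**2
x(-3, -6) + sqrt(0*(-1) + 46)*(-76) = -4*(-3)**2 + sqrt(0*(-1) + 46)*(-76) = -4*9 + sqrt(0 + 46)*(-76) = -36 + sqrt(46)*(-76) = -36 - 76*sqrt(46)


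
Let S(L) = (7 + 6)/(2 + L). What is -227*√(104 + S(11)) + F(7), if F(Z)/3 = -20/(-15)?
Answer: 4 - 227*√105 ≈ -2322.1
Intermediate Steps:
F(Z) = 4 (F(Z) = 3*(-20/(-15)) = 3*(-20*(-1/15)) = 3*(4/3) = 4)
S(L) = 13/(2 + L)
-227*√(104 + S(11)) + F(7) = -227*√(104 + 13/(2 + 11)) + 4 = -227*√(104 + 13/13) + 4 = -227*√(104 + 13*(1/13)) + 4 = -227*√(104 + 1) + 4 = -227*√105 + 4 = 4 - 227*√105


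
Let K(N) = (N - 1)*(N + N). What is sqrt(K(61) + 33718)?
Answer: 17*sqrt(142) ≈ 202.58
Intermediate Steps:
K(N) = 2*N*(-1 + N) (K(N) = (-1 + N)*(2*N) = 2*N*(-1 + N))
sqrt(K(61) + 33718) = sqrt(2*61*(-1 + 61) + 33718) = sqrt(2*61*60 + 33718) = sqrt(7320 + 33718) = sqrt(41038) = 17*sqrt(142)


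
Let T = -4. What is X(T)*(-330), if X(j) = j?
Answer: 1320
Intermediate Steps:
X(T)*(-330) = -4*(-330) = 1320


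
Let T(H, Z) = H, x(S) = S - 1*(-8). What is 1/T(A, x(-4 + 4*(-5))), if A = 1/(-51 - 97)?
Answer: -148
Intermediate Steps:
x(S) = 8 + S (x(S) = S + 8 = 8 + S)
A = -1/148 (A = 1/(-148) = -1/148 ≈ -0.0067568)
1/T(A, x(-4 + 4*(-5))) = 1/(-1/148) = -148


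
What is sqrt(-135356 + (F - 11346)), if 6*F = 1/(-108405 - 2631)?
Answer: I*sqrt(1808687974528298)/111036 ≈ 383.02*I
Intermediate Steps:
F = -1/666216 (F = 1/(6*(-108405 - 2631)) = (1/6)/(-111036) = (1/6)*(-1/111036) = -1/666216 ≈ -1.5010e-6)
sqrt(-135356 + (F - 11346)) = sqrt(-135356 + (-1/666216 - 11346)) = sqrt(-135356 - 7558886737/666216) = sqrt(-97735219633/666216) = I*sqrt(1808687974528298)/111036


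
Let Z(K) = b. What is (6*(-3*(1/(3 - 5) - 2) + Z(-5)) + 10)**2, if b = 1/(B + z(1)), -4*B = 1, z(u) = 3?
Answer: 395641/121 ≈ 3269.8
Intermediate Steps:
B = -1/4 (B = -1/4*1 = -1/4 ≈ -0.25000)
b = 4/11 (b = 1/(-1/4 + 3) = 1/(11/4) = 4/11 ≈ 0.36364)
Z(K) = 4/11
(6*(-3*(1/(3 - 5) - 2) + Z(-5)) + 10)**2 = (6*(-3*(1/(3 - 5) - 2) + 4/11) + 10)**2 = (6*(-3*(1/(-2) - 2) + 4/11) + 10)**2 = (6*(-3*(-1/2 - 2) + 4/11) + 10)**2 = (6*(-3*(-5/2) + 4/11) + 10)**2 = (6*(15/2 + 4/11) + 10)**2 = (6*(173/22) + 10)**2 = (519/11 + 10)**2 = (629/11)**2 = 395641/121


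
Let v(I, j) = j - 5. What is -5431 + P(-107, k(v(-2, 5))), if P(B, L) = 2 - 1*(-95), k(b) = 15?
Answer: -5334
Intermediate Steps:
v(I, j) = -5 + j
P(B, L) = 97 (P(B, L) = 2 + 95 = 97)
-5431 + P(-107, k(v(-2, 5))) = -5431 + 97 = -5334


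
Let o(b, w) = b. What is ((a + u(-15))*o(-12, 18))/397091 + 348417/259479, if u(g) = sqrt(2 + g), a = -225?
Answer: 15450427583/11448530621 - 12*I*sqrt(13)/397091 ≈ 1.3496 - 0.00010896*I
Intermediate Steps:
((a + u(-15))*o(-12, 18))/397091 + 348417/259479 = ((-225 + sqrt(2 - 15))*(-12))/397091 + 348417/259479 = ((-225 + sqrt(-13))*(-12))*(1/397091) + 348417*(1/259479) = ((-225 + I*sqrt(13))*(-12))*(1/397091) + 38713/28831 = (2700 - 12*I*sqrt(13))*(1/397091) + 38713/28831 = (2700/397091 - 12*I*sqrt(13)/397091) + 38713/28831 = 15450427583/11448530621 - 12*I*sqrt(13)/397091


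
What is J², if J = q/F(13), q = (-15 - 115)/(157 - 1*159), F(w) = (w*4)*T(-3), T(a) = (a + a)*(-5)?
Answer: 1/576 ≈ 0.0017361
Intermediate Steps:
T(a) = -10*a (T(a) = (2*a)*(-5) = -10*a)
F(w) = 120*w (F(w) = (w*4)*(-10*(-3)) = (4*w)*30 = 120*w)
q = 65 (q = -130/(157 - 159) = -130/(-2) = -130*(-½) = 65)
J = 1/24 (J = 65/((120*13)) = 65/1560 = 65*(1/1560) = 1/24 ≈ 0.041667)
J² = (1/24)² = 1/576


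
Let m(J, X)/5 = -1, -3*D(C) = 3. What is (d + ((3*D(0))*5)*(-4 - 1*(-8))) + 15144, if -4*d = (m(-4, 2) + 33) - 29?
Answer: 60337/4 ≈ 15084.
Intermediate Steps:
D(C) = -1 (D(C) = -⅓*3 = -1)
m(J, X) = -5 (m(J, X) = 5*(-1) = -5)
d = ¼ (d = -((-5 + 33) - 29)/4 = -(28 - 29)/4 = -¼*(-1) = ¼ ≈ 0.25000)
(d + ((3*D(0))*5)*(-4 - 1*(-8))) + 15144 = (¼ + ((3*(-1))*5)*(-4 - 1*(-8))) + 15144 = (¼ + (-3*5)*(-4 + 8)) + 15144 = (¼ - 15*4) + 15144 = (¼ - 60) + 15144 = -239/4 + 15144 = 60337/4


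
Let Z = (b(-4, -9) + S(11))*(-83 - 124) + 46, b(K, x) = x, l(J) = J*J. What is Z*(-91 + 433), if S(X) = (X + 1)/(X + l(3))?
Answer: 3052008/5 ≈ 6.1040e+5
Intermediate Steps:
l(J) = J²
S(X) = (1 + X)/(9 + X) (S(X) = (X + 1)/(X + 3²) = (1 + X)/(X + 9) = (1 + X)/(9 + X))
Z = 8924/5 (Z = (-9 + (1 + 11)/(9 + 11))*(-83 - 124) + 46 = (-9 + 12/20)*(-207) + 46 = (-9 + (1/20)*12)*(-207) + 46 = (-9 + ⅗)*(-207) + 46 = -42/5*(-207) + 46 = 8694/5 + 46 = 8924/5 ≈ 1784.8)
Z*(-91 + 433) = 8924*(-91 + 433)/5 = (8924/5)*342 = 3052008/5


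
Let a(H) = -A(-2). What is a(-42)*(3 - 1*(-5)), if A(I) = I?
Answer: 16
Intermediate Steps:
a(H) = 2 (a(H) = -1*(-2) = 2)
a(-42)*(3 - 1*(-5)) = 2*(3 - 1*(-5)) = 2*(3 + 5) = 2*8 = 16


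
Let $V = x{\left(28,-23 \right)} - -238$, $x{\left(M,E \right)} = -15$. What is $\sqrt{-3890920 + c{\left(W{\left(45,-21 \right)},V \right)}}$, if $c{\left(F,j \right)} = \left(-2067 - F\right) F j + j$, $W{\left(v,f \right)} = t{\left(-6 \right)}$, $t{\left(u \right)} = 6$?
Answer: $i \sqrt{6664371} \approx 2581.5 i$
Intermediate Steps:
$W{\left(v,f \right)} = 6$
$V = 223$ ($V = -15 - -238 = -15 + 238 = 223$)
$c{\left(F,j \right)} = j + F j \left(-2067 - F\right)$ ($c{\left(F,j \right)} = F \left(-2067 - F\right) j + j = F j \left(-2067 - F\right) + j = j + F j \left(-2067 - F\right)$)
$\sqrt{-3890920 + c{\left(W{\left(45,-21 \right)},V \right)}} = \sqrt{-3890920 + 223 \left(1 - 6^{2} - 12402\right)} = \sqrt{-3890920 + 223 \left(1 - 36 - 12402\right)} = \sqrt{-3890920 + 223 \left(-12437\right)} = \sqrt{-3890920 - 2773451} = \sqrt{-6664371} = i \sqrt{6664371}$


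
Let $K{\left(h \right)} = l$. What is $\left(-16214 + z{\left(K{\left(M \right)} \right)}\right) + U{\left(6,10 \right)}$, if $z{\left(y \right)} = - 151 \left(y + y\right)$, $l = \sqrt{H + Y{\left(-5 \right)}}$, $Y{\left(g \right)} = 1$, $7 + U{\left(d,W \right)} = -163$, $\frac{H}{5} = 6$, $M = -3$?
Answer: $-16384 - 302 \sqrt{31} \approx -18065.0$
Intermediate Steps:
$H = 30$ ($H = 5 \cdot 6 = 30$)
$U{\left(d,W \right)} = -170$ ($U{\left(d,W \right)} = -7 - 163 = -170$)
$l = \sqrt{31}$ ($l = \sqrt{30 + 1} = \sqrt{31} \approx 5.5678$)
$K{\left(h \right)} = \sqrt{31}$
$z{\left(y \right)} = - 302 y$ ($z{\left(y \right)} = - 151 \cdot 2 y = - 302 y$)
$\left(-16214 + z{\left(K{\left(M \right)} \right)}\right) + U{\left(6,10 \right)} = \left(-16214 - 302 \sqrt{31}\right) - 170 = -16384 - 302 \sqrt{31}$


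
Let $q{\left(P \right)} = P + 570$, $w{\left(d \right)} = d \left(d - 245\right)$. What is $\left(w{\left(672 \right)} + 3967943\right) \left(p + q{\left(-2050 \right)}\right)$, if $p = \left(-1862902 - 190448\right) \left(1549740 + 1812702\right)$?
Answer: $-29376889868134013660$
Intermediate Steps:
$w{\left(d \right)} = d \left(-245 + d\right)$
$p = -6904270280700$ ($p = \left(-2053350\right) 3362442 = -6904270280700$)
$q{\left(P \right)} = 570 + P$
$\left(w{\left(672 \right)} + 3967943\right) \left(p + q{\left(-2050 \right)}\right) = \left(672 \left(-245 + 672\right) + 3967943\right) \left(-6904270280700 + \left(570 - 2050\right)\right) = \left(672 \cdot 427 + 3967943\right) \left(-6904270280700 - 1480\right) = \left(286944 + 3967943\right) \left(-6904270282180\right) = 4254887 \left(-6904270282180\right) = -29376889868134013660$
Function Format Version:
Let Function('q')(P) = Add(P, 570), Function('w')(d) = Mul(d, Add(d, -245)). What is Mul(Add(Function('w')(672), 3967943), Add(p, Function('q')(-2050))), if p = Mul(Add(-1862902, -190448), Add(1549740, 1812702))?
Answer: -29376889868134013660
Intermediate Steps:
Function('w')(d) = Mul(d, Add(-245, d))
p = -6904270280700 (p = Mul(-2053350, 3362442) = -6904270280700)
Function('q')(P) = Add(570, P)
Mul(Add(Function('w')(672), 3967943), Add(p, Function('q')(-2050))) = Mul(Add(Mul(672, Add(-245, 672)), 3967943), Add(-6904270280700, Add(570, -2050))) = Mul(Add(Mul(672, 427), 3967943), Add(-6904270280700, -1480)) = Mul(Add(286944, 3967943), -6904270282180) = Mul(4254887, -6904270282180) = -29376889868134013660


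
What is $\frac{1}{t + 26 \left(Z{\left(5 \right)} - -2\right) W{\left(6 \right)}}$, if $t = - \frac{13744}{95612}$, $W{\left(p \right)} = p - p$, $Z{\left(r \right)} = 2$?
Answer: $- \frac{23903}{3436} \approx -6.9566$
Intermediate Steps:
$W{\left(p \right)} = 0$
$t = - \frac{3436}{23903}$ ($t = \left(-13744\right) \frac{1}{95612} = - \frac{3436}{23903} \approx -0.14375$)
$\frac{1}{t + 26 \left(Z{\left(5 \right)} - -2\right) W{\left(6 \right)}} = \frac{1}{- \frac{3436}{23903} + 26 \left(2 - -2\right) 0} = \frac{1}{- \frac{3436}{23903} + 26 \left(2 + 2\right) 0} = \frac{1}{- \frac{3436}{23903} + 26 \cdot 4 \cdot 0} = \frac{1}{- \frac{3436}{23903} + 104 \cdot 0} = \frac{1}{- \frac{3436}{23903} + 0} = \frac{1}{- \frac{3436}{23903}} = - \frac{23903}{3436}$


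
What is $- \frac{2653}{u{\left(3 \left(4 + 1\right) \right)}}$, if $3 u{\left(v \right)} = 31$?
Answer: $- \frac{7959}{31} \approx -256.74$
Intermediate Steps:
$u{\left(v \right)} = \frac{31}{3}$ ($u{\left(v \right)} = \frac{1}{3} \cdot 31 = \frac{31}{3}$)
$- \frac{2653}{u{\left(3 \left(4 + 1\right) \right)}} = - \frac{2653}{\frac{31}{3}} = \left(-2653\right) \frac{3}{31} = - \frac{7959}{31}$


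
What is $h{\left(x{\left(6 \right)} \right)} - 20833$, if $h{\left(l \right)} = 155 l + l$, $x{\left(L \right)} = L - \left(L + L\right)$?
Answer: $-21769$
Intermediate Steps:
$x{\left(L \right)} = - L$ ($x{\left(L \right)} = L - 2 L = - L$)
$h{\left(l \right)} = 156 l$
$h{\left(x{\left(6 \right)} \right)} - 20833 = 156 \left(\left(-1\right) 6\right) - 20833 = 156 \left(-6\right) - 20833 = -936 - 20833 = -21769$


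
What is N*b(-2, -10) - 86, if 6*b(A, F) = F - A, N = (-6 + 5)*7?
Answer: -230/3 ≈ -76.667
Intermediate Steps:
N = -7 (N = -1*7 = -7)
b(A, F) = -A/6 + F/6 (b(A, F) = (F - A)/6 = -A/6 + F/6)
N*b(-2, -10) - 86 = -7*(-⅙*(-2) + (⅙)*(-10)) - 86 = -7*(⅓ - 5/3) - 86 = -7*(-4/3) - 86 = 28/3 - 86 = -230/3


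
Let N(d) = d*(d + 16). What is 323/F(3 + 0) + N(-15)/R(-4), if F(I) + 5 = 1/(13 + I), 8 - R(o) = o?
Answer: -21067/316 ≈ -66.668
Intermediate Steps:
R(o) = 8 - o
F(I) = -5 + 1/(13 + I)
N(d) = d*(16 + d)
323/F(3 + 0) + N(-15)/R(-4) = 323/(((-64 - 5*(3 + 0))/(13 + (3 + 0)))) + (-15*(16 - 15))/(8 - 1*(-4)) = 323/(((-64 - 5*3)/(13 + 3))) + (-15*1)/(8 + 4) = 323/(((-64 - 15)/16)) - 15/12 = 323/(((1/16)*(-79))) - 15*1/12 = 323/(-79/16) - 5/4 = 323*(-16/79) - 5/4 = -5168/79 - 5/4 = -21067/316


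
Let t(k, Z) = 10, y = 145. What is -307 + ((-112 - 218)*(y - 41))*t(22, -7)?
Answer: -343507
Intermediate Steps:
-307 + ((-112 - 218)*(y - 41))*t(22, -7) = -307 + ((-112 - 218)*(145 - 41))*10 = -307 - 330*104*10 = -307 - 34320*10 = -307 - 343200 = -343507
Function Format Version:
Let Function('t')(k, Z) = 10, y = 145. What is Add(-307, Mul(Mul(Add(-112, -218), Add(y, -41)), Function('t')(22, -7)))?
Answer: -343507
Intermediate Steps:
Add(-307, Mul(Mul(Add(-112, -218), Add(y, -41)), Function('t')(22, -7))) = Add(-307, Mul(Mul(Add(-112, -218), Add(145, -41)), 10)) = Add(-307, Mul(Mul(-330, 104), 10)) = Add(-307, Mul(-34320, 10)) = Add(-307, -343200) = -343507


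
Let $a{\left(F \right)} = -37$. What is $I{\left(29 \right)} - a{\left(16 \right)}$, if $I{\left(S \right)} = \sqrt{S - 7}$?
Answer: $37 + \sqrt{22} \approx 41.69$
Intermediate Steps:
$I{\left(S \right)} = \sqrt{-7 + S}$
$I{\left(29 \right)} - a{\left(16 \right)} = \sqrt{-7 + 29} - -37 = \sqrt{22} + 37 = 37 + \sqrt{22}$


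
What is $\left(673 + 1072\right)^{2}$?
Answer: $3045025$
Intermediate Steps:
$\left(673 + 1072\right)^{2} = 1745^{2} = 3045025$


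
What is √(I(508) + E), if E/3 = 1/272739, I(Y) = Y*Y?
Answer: √2132943752001329/90913 ≈ 508.00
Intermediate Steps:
I(Y) = Y²
E = 1/90913 (E = 3/272739 = 3*(1/272739) = 1/90913 ≈ 1.1000e-5)
√(I(508) + E) = √(508² + 1/90913) = √(258064 + 1/90913) = √(23461372433/90913) = √2132943752001329/90913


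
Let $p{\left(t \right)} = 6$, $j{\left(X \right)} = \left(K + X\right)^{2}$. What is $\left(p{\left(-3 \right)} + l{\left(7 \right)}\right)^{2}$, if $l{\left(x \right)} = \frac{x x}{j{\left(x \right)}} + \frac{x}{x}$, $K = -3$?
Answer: $\frac{25921}{256} \approx 101.25$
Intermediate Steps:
$j{\left(X \right)} = \left(-3 + X\right)^{2}$
$l{\left(x \right)} = 1 + \frac{x^{2}}{\left(-3 + x\right)^{2}}$ ($l{\left(x \right)} = \frac{x x}{\left(-3 + x\right)^{2}} + \frac{x}{x} = \frac{x^{2}}{\left(-3 + x\right)^{2}} + 1 = 1 + \frac{x^{2}}{\left(-3 + x\right)^{2}}$)
$\left(p{\left(-3 \right)} + l{\left(7 \right)}\right)^{2} = \left(6 + \left(1 + \frac{7^{2}}{\left(-3 + 7\right)^{2}}\right)\right)^{2} = \left(6 + \left(1 + \frac{49}{16}\right)\right)^{2} = \left(6 + \frac{65}{16}\right)^{2} = \left(\frac{161}{16}\right)^{2} = \frac{25921}{256}$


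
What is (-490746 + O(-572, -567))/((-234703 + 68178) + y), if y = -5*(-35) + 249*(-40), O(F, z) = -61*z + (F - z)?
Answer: 228082/88155 ≈ 2.5873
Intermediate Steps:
O(F, z) = F - 62*z
y = -9785 (y = 175 - 9960 = -9785)
(-490746 + O(-572, -567))/((-234703 + 68178) + y) = (-490746 + (-572 - 62*(-567)))/((-234703 + 68178) - 9785) = (-490746 + (-572 + 35154))/(-166525 - 9785) = (-490746 + 34582)/(-176310) = -456164*(-1/176310) = 228082/88155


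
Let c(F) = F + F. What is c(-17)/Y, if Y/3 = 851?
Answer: -34/2553 ≈ -0.013318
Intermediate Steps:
c(F) = 2*F
Y = 2553 (Y = 3*851 = 2553)
c(-17)/Y = (2*(-17))/2553 = -34*1/2553 = -34/2553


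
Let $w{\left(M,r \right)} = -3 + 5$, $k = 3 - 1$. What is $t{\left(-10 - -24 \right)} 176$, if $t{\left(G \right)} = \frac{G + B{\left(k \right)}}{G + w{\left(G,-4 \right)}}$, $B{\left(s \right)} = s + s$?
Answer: $198$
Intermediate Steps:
$k = 2$ ($k = 3 - 1 = 2$)
$w{\left(M,r \right)} = 2$
$B{\left(s \right)} = 2 s$
$t{\left(G \right)} = \frac{4 + G}{2 + G}$ ($t{\left(G \right)} = \frac{G + 2 \cdot 2}{G + 2} = \frac{G + 4}{2 + G} = \frac{4 + G}{2 + G}$)
$t{\left(-10 - -24 \right)} 176 = \frac{4 - -14}{2 - -14} \cdot 176 = \frac{4 + \left(-10 + 24\right)}{2 + \left(-10 + 24\right)} 176 = \frac{4 + 14}{2 + 14} \cdot 176 = \frac{1}{16} \cdot 18 \cdot 176 = \frac{9}{8} \cdot 176 = 198$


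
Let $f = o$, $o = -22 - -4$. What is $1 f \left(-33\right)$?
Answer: $594$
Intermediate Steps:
$o = -18$ ($o = -22 + 4 = -18$)
$f = -18$
$1 f \left(-33\right) = 1 \left(-18\right) \left(-33\right) = \left(-18\right) \left(-33\right) = 594$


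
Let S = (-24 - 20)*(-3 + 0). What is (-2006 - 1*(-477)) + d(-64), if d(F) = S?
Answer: -1397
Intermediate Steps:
S = 132 (S = -44*(-3) = 132)
d(F) = 132
(-2006 - 1*(-477)) + d(-64) = (-2006 - 1*(-477)) + 132 = (-2006 + 477) + 132 = -1529 + 132 = -1397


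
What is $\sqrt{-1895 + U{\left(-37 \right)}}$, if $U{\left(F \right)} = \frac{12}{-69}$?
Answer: $\frac{i \sqrt{1002547}}{23} \approx 43.534 i$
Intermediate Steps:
$U{\left(F \right)} = - \frac{4}{23}$ ($U{\left(F \right)} = 12 \left(- \frac{1}{69}\right) = - \frac{4}{23}$)
$\sqrt{-1895 + U{\left(-37 \right)}} = \sqrt{-1895 - \frac{4}{23}} = \sqrt{- \frac{43589}{23}} = \frac{i \sqrt{1002547}}{23}$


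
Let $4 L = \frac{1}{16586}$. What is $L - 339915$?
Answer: $- \frac{22551320759}{66344} \approx -3.3992 \cdot 10^{5}$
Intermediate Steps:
$L = \frac{1}{66344}$ ($L = \frac{1}{4 \cdot 16586} = \frac{1}{4} \cdot \frac{1}{16586} = \frac{1}{66344} \approx 1.5073 \cdot 10^{-5}$)
$L - 339915 = \frac{1}{66344} - 339915 = - \frac{22551320759}{66344}$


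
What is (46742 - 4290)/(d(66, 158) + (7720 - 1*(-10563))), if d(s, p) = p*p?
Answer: 42452/43247 ≈ 0.98162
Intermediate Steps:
d(s, p) = p²
(46742 - 4290)/(d(66, 158) + (7720 - 1*(-10563))) = (46742 - 4290)/(158² + (7720 - 1*(-10563))) = 42452/(24964 + (7720 + 10563)) = 42452/(24964 + 18283) = 42452/43247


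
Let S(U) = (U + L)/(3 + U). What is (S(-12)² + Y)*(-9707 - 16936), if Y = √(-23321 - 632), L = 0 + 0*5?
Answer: -142096/3 - 26643*I*√23953 ≈ -47365.0 - 4.1235e+6*I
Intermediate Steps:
L = 0 (L = 0 + 0 = 0)
S(U) = U/(3 + U) (S(U) = (U + 0)/(3 + U) = U/(3 + U))
Y = I*√23953 (Y = √(-23953) = I*√23953 ≈ 154.77*I)
(S(-12)² + Y)*(-9707 - 16936) = ((-12/(3 - 12))² + I*√23953)*(-9707 - 16936) = ((-12/(-9))² + I*√23953)*(-26643) = ((-12*(-⅑))² + I*√23953)*(-26643) = ((4/3)² + I*√23953)*(-26643) = (16/9 + I*√23953)*(-26643) = -142096/3 - 26643*I*√23953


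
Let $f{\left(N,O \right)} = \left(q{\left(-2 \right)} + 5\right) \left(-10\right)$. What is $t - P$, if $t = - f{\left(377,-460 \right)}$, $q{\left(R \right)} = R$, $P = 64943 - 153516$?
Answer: $88603$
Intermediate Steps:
$P = -88573$ ($P = 64943 - 153516 = -88573$)
$f{\left(N,O \right)} = -30$ ($f{\left(N,O \right)} = \left(-2 + 5\right) \left(-10\right) = 3 \left(-10\right) = -30$)
$t = 30$ ($t = \left(-1\right) \left(-30\right) = 30$)
$t - P = 30 - -88573 = 30 + 88573 = 88603$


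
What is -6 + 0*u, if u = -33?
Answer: -6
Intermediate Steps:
-6 + 0*u = -6 + 0*(-33) = -6 + 0 = -6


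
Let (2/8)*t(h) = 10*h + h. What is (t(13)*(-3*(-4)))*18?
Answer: 123552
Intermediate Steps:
t(h) = 44*h (t(h) = 4*(10*h + h) = 4*(11*h) = 44*h)
(t(13)*(-3*(-4)))*18 = ((44*13)*(-3*(-4)))*18 = (572*12)*18 = 6864*18 = 123552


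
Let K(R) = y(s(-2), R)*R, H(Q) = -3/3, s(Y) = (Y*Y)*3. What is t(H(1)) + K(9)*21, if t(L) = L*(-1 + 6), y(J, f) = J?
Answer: 2263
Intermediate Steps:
s(Y) = 3*Y² (s(Y) = Y²*3 = 3*Y²)
H(Q) = -1 (H(Q) = -3*⅓ = -1)
t(L) = 5*L (t(L) = L*5 = 5*L)
K(R) = 12*R (K(R) = (3*(-2)²)*R = (3*4)*R = 12*R)
t(H(1)) + K(9)*21 = 5*(-1) + (12*9)*21 = -5 + 108*21 = -5 + 2268 = 2263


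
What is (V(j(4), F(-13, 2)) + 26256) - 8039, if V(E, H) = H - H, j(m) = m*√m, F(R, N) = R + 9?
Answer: 18217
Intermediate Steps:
F(R, N) = 9 + R
j(m) = m^(3/2)
V(E, H) = 0
(V(j(4), F(-13, 2)) + 26256) - 8039 = (0 + 26256) - 8039 = 26256 - 8039 = 18217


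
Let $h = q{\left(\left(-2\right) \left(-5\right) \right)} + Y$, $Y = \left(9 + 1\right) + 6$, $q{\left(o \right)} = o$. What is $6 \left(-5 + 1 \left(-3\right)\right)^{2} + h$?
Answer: $410$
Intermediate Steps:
$Y = 16$ ($Y = 10 + 6 = 16$)
$h = 26$ ($h = \left(-2\right) \left(-5\right) + 16 = 10 + 16 = 26$)
$6 \left(-5 + 1 \left(-3\right)\right)^{2} + h = 6 \left(-5 + 1 \left(-3\right)\right)^{2} + 26 = 6 \left(-5 - 3\right)^{2} + 26 = 6 \left(-8\right)^{2} + 26 = 6 \cdot 64 + 26 = 384 + 26 = 410$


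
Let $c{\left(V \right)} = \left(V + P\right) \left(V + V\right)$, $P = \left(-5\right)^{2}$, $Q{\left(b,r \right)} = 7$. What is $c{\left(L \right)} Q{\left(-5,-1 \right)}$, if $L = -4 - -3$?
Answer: $-336$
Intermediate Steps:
$P = 25$
$L = -1$ ($L = -4 + 3 = -1$)
$c{\left(V \right)} = 2 V \left(25 + V\right)$ ($c{\left(V \right)} = \left(V + 25\right) \left(V + V\right) = \left(25 + V\right) 2 V = 2 V \left(25 + V\right)$)
$c{\left(L \right)} Q{\left(-5,-1 \right)} = 2 \left(-1\right) \left(25 - 1\right) 7 = 2 \left(-1\right) 24 \cdot 7 = \left(-48\right) 7 = -336$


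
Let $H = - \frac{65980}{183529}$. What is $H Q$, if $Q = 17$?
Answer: $- \frac{1121660}{183529} \approx -6.1116$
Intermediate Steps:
$H = - \frac{65980}{183529}$ ($H = \left(-65980\right) \frac{1}{183529} = - \frac{65980}{183529} \approx -0.35951$)
$H Q = \left(- \frac{65980}{183529}\right) 17 = - \frac{1121660}{183529}$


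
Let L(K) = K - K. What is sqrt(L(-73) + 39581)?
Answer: sqrt(39581) ≈ 198.95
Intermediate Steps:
L(K) = 0
sqrt(L(-73) + 39581) = sqrt(0 + 39581) = sqrt(39581)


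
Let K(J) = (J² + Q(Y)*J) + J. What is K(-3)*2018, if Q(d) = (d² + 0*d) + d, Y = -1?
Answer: 12108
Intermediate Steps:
Q(d) = d + d² (Q(d) = (d² + 0) + d = d² + d = d + d²)
K(J) = J + J² (K(J) = (J² + (-(1 - 1))*J) + J = (J² + (-1*0)*J) + J = (J² + 0*J) + J = (J² + 0) + J = J² + J = J + J²)
K(-3)*2018 = -3*(1 - 3)*2018 = -3*(-2)*2018 = 6*2018 = 12108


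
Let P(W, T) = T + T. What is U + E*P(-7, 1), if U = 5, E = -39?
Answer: -73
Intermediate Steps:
P(W, T) = 2*T
U + E*P(-7, 1) = 5 - 78 = -73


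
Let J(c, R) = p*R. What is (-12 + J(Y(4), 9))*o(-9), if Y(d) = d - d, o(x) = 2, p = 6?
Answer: 84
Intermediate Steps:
Y(d) = 0
J(c, R) = 6*R
(-12 + J(Y(4), 9))*o(-9) = (-12 + 6*9)*2 = (-12 + 54)*2 = 42*2 = 84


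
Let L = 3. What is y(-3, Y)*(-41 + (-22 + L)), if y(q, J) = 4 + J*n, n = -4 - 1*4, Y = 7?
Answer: 3120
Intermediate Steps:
n = -8 (n = -4 - 4 = -8)
y(q, J) = 4 - 8*J (y(q, J) = 4 + J*(-8) = 4 - 8*J)
y(-3, Y)*(-41 + (-22 + L)) = (4 - 8*7)*(-41 + (-22 + 3)) = (4 - 56)*(-41 - 19) = -52*(-60) = 3120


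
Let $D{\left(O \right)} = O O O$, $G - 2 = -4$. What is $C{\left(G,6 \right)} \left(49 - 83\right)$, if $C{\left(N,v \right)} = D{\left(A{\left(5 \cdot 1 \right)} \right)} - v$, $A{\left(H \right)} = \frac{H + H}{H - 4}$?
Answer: $-33796$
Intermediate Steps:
$G = -2$ ($G = 2 - 4 = -2$)
$A{\left(H \right)} = \frac{2 H}{-4 + H}$
$D{\left(O \right)} = O^{3}$ ($D{\left(O \right)} = O^{2} O = O^{3}$)
$C{\left(N,v \right)} = 1000 - v$ ($C{\left(N,v \right)} = \left(\frac{2 \cdot 5 \cdot 1}{-4 + 5 \cdot 1}\right)^{3} - v = \left(2 \cdot 5 \frac{1}{-4 + 5}\right)^{3} - v = \left(2 \cdot 5 \cdot 1^{-1}\right)^{3} - v = \left(2 \cdot 5 \cdot 1\right)^{3} - v = 10^{3} - v = 1000 - v$)
$C{\left(G,6 \right)} \left(49 - 83\right) = \left(1000 - 6\right) \left(49 - 83\right) = \left(1000 - 6\right) \left(-34\right) = 994 \left(-34\right) = -33796$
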